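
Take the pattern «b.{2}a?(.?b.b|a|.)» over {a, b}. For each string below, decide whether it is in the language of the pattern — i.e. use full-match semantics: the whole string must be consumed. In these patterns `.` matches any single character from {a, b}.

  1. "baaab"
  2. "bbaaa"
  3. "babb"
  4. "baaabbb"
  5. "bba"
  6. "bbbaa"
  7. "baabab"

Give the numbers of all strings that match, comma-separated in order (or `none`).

1 → match
2 → match
3 → match
4 → match
5 → no match
6 → match
7 → match

1, 2, 3, 4, 6, 7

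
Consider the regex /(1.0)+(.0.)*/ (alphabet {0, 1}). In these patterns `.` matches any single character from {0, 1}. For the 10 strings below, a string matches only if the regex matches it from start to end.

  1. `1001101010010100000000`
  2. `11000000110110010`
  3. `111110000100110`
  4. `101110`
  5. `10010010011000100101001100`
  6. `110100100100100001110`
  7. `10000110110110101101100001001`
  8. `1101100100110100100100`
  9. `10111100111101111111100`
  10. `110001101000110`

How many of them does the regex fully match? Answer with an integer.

1 → no match
2 → no match
3 → no match
4 → no match
5 → no match
6 → no match
7 → no match
8 → no match
9 → no match
10 → no match
Total matched: 0

0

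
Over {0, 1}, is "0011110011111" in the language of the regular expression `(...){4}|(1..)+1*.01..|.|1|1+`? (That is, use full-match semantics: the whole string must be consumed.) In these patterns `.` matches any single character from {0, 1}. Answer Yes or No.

No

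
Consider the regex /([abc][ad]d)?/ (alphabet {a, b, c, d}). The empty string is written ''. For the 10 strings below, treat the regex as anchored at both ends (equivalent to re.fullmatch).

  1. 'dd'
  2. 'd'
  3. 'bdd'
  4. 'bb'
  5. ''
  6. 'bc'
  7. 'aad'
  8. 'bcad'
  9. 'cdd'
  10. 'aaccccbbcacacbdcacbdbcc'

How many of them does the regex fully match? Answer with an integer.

4

1 → no match
2 → no match
3 → match
4 → no match
5 → match
6 → no match
7 → match
8 → no match
9 → match
10 → no match
Total matched: 4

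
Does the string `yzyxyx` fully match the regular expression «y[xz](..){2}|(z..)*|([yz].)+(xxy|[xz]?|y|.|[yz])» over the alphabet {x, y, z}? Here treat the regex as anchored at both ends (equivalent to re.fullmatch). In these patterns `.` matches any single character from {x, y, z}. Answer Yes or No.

Yes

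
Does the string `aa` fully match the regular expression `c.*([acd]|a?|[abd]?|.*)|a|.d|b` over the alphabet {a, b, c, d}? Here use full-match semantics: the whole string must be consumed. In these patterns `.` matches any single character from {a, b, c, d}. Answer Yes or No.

No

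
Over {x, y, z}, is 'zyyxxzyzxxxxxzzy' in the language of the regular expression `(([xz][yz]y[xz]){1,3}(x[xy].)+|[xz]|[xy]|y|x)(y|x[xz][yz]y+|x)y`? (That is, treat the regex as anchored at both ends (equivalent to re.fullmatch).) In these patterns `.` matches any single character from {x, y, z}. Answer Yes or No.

No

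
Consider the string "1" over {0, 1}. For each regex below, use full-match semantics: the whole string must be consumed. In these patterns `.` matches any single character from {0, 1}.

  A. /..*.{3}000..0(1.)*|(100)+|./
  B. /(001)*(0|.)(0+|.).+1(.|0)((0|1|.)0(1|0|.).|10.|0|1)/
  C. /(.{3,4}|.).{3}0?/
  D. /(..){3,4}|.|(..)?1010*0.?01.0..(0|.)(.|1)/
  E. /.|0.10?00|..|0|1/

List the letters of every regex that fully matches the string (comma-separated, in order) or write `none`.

A, D, E

A → match
B → no match
C → no match
D → match
E → match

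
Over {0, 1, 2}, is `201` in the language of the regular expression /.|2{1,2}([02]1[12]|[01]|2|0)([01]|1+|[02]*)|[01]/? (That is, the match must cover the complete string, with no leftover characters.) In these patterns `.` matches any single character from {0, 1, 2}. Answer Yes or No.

Yes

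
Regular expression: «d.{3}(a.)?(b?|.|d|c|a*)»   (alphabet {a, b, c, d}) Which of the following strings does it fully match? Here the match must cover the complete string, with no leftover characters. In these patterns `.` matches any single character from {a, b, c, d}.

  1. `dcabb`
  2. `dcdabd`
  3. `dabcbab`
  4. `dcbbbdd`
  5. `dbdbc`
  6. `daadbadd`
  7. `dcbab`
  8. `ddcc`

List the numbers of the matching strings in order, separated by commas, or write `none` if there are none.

1, 5, 7, 8

1 → match
2 → no match
3 → no match
4 → no match
5 → match
6 → no match
7 → match
8 → match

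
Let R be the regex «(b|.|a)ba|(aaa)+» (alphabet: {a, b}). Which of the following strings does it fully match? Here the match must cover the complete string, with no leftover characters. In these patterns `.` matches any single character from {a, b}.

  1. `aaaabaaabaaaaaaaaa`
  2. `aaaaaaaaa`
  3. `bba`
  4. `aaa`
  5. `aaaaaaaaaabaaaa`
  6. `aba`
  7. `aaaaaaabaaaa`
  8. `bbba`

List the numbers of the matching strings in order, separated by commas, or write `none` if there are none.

1 → no match
2 → match
3 → match
4 → match
5 → no match
6 → match
7 → no match
8 → no match

2, 3, 4, 6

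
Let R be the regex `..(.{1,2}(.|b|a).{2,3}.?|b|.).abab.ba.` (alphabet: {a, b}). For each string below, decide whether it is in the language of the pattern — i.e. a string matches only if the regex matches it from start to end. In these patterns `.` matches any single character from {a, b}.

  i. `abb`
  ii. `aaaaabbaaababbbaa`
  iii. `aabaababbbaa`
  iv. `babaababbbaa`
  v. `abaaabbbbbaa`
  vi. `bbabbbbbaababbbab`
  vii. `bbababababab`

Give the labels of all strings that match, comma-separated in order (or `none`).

ii, iii, iv, vi, vii

i → no match
ii → match
iii → match
iv → match
v → no match
vi → match
vii → match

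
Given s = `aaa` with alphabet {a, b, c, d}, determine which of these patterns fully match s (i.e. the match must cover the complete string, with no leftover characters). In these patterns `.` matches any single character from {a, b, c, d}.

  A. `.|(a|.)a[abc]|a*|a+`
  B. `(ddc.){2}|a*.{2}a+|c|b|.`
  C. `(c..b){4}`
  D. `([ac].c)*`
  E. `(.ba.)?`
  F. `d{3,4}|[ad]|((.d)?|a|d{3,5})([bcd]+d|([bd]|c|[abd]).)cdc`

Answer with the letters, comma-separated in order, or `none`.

A, B

A → match
B → match
C → no match — must start with `c`
D → no match
E → no match
F → no match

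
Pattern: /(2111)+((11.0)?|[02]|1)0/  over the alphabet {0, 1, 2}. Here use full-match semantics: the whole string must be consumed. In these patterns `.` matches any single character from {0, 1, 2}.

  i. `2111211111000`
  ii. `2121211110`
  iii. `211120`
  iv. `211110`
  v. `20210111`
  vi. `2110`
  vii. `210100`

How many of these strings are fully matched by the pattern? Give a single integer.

i → match
ii → no match — must start with `2111`
iii → match
iv → match
v → no match — must start with `2111`
vi → no match — must start with `2111`
vii → no match — must start with `2111`
Total matched: 3

3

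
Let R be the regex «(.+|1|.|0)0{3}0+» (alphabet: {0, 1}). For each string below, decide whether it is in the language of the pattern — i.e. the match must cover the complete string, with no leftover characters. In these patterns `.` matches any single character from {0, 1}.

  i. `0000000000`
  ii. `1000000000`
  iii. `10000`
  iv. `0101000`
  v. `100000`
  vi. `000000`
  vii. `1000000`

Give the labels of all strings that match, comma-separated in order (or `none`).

i, ii, iii, v, vi, vii

i → match
ii → match
iii → match
iv → no match
v → match
vi → match
vii → match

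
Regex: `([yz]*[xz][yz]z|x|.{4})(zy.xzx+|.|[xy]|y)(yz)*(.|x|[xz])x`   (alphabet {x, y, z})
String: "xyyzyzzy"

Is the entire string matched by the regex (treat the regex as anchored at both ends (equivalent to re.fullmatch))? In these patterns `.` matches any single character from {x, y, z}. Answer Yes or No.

No

Every match must end with "x", but "xyyzyzzy" does not.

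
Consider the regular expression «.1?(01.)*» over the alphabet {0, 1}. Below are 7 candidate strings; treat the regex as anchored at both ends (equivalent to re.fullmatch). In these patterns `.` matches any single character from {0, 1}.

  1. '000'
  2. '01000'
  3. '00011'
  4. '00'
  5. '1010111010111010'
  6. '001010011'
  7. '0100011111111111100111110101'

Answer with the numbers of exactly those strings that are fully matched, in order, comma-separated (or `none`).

1 → no match
2 → no match
3 → no match
4 → no match
5 → no match
6 → no match
7 → no match

none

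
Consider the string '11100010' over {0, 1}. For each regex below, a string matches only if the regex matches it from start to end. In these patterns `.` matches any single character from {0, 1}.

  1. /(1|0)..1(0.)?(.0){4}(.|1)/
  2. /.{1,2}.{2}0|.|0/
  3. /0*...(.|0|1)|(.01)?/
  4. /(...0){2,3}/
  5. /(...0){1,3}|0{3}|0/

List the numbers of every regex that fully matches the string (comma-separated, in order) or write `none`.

4, 5

1 → no match
2 → no match
3 → no match
4 → match
5 → match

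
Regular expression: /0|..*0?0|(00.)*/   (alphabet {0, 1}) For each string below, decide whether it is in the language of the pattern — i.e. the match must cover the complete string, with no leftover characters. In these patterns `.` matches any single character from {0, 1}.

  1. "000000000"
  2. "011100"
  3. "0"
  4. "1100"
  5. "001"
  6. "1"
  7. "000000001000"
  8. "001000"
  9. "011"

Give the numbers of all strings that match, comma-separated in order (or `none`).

1, 2, 3, 4, 5, 7, 8

1 → match
2 → match
3 → match
4 → match
5 → match
6 → no match
7 → match
8 → match
9 → no match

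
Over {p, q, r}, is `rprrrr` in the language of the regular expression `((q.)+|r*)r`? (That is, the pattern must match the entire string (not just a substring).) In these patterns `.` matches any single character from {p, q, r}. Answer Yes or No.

No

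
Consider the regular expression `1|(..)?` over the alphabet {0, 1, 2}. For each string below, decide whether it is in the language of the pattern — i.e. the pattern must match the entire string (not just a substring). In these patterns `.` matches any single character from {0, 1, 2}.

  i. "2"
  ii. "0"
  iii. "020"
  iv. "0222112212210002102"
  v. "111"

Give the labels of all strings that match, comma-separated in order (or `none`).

i → no match
ii → no match
iii → no match
iv → no match
v → no match

none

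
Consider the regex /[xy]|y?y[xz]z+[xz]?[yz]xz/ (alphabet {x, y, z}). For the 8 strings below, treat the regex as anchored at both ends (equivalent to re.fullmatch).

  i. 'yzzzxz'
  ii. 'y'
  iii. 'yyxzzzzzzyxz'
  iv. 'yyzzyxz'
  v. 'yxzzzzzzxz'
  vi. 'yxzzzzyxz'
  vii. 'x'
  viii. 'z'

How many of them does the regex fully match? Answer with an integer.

7

i → match
ii → match
iii → match
iv → match
v → match
vi → match
vii → match
viii → no match
Total matched: 7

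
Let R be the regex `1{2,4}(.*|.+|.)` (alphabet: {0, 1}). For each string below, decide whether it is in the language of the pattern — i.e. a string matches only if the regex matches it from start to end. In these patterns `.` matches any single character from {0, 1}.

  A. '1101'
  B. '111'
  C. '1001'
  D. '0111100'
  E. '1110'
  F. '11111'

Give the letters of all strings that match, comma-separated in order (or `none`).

A → match
B → match
C → no match
D → no match — must start with '1'
E → match
F → match

A, B, E, F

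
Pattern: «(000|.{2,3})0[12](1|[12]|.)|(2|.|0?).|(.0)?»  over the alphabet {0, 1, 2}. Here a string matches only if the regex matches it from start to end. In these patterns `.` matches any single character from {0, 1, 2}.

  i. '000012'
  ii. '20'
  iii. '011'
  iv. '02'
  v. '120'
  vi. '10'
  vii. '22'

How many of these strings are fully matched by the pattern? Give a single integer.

i → match
ii → match
iii → no match
iv → match
v → no match
vi → match
vii → match
Total matched: 5

5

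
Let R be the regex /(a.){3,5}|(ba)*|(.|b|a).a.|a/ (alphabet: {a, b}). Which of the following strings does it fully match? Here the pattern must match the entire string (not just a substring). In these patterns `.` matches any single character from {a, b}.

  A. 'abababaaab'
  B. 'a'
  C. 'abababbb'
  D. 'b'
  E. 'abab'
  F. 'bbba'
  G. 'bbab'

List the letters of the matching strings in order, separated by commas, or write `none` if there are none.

A, B, E, G

A → match
B → match
C → no match
D → no match
E → match
F → no match
G → match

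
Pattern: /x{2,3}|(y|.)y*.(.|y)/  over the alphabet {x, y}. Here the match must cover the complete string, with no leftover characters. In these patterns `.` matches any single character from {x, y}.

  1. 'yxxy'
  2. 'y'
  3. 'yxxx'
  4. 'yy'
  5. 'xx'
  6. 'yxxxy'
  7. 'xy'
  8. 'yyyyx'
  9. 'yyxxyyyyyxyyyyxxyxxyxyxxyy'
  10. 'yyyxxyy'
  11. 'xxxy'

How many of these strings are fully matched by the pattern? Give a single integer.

1 → no match
2 → no match
3 → no match
4 → no match
5 → match
6 → no match
7 → no match
8 → match
9 → no match
10 → no match
11 → no match
Total matched: 2

2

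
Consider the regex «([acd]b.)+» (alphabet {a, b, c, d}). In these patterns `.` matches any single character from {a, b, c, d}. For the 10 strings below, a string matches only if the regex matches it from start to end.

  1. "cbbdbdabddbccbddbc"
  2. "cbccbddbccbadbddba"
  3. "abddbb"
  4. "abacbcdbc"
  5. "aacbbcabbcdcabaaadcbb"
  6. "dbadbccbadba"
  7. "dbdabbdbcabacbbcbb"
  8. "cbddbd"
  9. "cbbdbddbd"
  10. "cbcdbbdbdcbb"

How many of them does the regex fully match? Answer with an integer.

9

1 → match
2 → match
3 → match
4 → match
5 → no match
6 → match
7 → match
8 → match
9 → match
10 → match
Total matched: 9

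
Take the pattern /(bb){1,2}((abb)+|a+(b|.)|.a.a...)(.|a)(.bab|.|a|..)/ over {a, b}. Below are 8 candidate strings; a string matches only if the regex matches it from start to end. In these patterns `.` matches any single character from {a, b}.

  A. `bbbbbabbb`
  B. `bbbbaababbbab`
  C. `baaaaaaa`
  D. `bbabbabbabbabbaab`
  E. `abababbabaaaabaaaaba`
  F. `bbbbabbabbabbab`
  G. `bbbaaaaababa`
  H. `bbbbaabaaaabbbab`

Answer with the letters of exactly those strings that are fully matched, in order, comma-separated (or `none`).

B, D, F, G, H

A → no match
B → match
C → no match — must start with `bb`
D → match
E → no match — must start with `bb`
F → match
G → match
H → match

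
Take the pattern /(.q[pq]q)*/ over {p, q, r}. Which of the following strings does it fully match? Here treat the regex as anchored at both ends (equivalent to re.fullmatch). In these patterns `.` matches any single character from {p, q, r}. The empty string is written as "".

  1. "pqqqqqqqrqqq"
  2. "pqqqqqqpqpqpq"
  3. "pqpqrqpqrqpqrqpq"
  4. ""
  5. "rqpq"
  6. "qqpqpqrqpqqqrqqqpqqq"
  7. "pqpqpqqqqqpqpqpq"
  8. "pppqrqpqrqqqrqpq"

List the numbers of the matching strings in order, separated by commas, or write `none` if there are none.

1 → match
2 → no match
3 → match
4 → match
5 → match
6 → no match
7 → match
8 → no match

1, 3, 4, 5, 7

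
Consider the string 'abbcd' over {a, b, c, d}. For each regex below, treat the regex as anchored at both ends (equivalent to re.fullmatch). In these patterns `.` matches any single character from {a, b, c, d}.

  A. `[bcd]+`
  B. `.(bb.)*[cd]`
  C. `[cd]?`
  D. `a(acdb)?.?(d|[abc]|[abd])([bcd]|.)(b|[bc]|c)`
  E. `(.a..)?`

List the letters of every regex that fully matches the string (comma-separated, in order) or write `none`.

B

A → no match
B → match
C → no match
D → no match
E → no match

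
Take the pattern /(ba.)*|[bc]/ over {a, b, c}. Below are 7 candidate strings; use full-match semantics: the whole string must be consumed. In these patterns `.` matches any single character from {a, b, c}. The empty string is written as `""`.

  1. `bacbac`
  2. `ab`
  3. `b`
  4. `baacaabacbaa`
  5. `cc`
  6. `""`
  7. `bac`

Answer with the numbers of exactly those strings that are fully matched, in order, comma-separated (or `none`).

1 → match
2 → no match
3 → match
4 → no match
5 → no match
6 → match
7 → match

1, 3, 6, 7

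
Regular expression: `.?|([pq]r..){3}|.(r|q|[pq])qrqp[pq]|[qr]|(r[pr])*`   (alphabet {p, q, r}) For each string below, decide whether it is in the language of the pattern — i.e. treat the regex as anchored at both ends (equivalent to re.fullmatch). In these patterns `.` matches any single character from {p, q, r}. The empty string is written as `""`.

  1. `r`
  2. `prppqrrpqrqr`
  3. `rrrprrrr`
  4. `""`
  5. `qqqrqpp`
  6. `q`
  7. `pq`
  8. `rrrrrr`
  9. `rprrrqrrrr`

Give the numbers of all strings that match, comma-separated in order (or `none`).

1, 2, 3, 4, 5, 6, 8

1. `r` → match
2. `prppqrrpqrqr` → match
3. `rrrprrrr` → match
4. `""` → match
5. `qqqrqpp` → match
6. `q` → match
7. `pq` → no match
8. `rrrrrr` → match
9. `rprrrqrrrr` → no match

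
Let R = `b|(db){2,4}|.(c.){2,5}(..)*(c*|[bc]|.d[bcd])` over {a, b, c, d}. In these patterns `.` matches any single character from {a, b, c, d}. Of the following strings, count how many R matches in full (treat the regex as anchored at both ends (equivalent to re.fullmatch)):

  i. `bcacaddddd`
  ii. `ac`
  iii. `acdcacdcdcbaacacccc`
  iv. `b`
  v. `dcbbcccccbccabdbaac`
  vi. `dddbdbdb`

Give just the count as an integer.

i. `bcacaddddd` → match
ii. `ac` → no match
iii → match
iv. `b` → match
v → no match
vi. `dddbdbdb` → no match
Total matched: 3

3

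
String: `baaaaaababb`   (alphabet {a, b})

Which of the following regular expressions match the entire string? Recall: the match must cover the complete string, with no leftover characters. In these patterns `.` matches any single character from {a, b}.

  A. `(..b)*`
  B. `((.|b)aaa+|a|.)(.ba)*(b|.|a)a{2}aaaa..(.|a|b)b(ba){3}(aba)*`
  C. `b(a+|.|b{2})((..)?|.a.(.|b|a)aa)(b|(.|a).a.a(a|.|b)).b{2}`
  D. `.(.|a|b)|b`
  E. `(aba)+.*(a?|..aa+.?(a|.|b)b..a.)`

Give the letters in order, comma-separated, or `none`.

C

A → no match
B → no match
C → match
D → no match
E → no match — must start with `aba`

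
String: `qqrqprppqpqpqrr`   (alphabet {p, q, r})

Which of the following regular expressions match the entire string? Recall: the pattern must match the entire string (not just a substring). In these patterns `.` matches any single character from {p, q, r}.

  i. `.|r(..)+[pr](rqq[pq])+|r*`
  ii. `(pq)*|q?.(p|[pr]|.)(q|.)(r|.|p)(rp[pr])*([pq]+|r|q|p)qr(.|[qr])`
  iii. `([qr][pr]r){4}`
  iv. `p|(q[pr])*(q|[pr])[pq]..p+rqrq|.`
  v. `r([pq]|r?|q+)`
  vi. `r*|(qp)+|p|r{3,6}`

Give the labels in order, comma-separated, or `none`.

ii

i → no match
ii → match
iii → no match
iv → no match
v → no match — must start with `r`
vi → no match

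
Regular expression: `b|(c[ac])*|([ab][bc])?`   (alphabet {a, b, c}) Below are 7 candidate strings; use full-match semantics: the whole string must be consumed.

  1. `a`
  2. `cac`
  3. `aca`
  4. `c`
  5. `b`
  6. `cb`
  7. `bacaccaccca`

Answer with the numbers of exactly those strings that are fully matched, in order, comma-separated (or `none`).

1 → no match
2 → no match
3 → no match
4 → no match
5 → match
6 → no match
7 → no match

5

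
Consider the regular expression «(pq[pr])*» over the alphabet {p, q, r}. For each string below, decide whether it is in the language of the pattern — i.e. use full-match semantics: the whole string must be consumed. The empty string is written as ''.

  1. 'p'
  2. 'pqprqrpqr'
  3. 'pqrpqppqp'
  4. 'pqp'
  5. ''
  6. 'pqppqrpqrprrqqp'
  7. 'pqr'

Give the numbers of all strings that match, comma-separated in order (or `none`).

1 → no match
2 → no match
3 → match
4 → match
5 → match
6 → no match
7 → match

3, 4, 5, 7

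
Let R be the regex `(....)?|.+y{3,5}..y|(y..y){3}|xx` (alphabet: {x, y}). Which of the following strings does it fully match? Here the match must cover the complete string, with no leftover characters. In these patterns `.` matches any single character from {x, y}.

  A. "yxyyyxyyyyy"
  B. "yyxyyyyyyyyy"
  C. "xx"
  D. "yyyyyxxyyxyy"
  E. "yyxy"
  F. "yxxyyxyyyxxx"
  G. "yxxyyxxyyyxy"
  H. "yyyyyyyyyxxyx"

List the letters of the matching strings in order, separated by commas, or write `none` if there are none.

A → no match
B → match
C → match
D → match
E → match
F → no match
G → match
H → no match

B, C, D, E, G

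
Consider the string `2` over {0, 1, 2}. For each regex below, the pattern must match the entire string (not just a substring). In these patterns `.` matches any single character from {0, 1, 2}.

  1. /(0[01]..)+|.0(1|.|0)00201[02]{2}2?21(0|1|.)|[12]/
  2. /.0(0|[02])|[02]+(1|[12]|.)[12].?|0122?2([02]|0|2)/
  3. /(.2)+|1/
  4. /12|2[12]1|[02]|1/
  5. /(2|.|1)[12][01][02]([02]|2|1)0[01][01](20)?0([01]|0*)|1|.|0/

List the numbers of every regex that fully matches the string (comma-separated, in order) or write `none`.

1 → match
2 → no match
3 → no match
4 → match
5 → match

1, 4, 5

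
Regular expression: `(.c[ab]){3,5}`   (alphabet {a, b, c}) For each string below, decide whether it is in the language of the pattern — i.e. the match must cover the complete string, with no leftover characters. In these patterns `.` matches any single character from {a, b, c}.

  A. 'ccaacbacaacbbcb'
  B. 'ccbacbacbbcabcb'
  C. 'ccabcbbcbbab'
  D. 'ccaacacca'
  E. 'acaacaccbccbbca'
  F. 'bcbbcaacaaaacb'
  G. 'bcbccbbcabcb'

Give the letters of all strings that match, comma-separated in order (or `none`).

A → match
B → match
C. 'ccabcbbcbbab' → no match
D. 'ccaacacca' → match
E → match
F → no match
G. 'bcbccbbcabcb' → match

A, B, D, E, G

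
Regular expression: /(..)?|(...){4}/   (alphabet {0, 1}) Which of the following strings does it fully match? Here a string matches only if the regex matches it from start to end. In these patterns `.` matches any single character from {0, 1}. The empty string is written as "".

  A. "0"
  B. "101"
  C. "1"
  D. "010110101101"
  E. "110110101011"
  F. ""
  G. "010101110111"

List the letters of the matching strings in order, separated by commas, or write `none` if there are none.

A → no match
B → no match
C → no match
D → match
E → match
F → match
G → match

D, E, F, G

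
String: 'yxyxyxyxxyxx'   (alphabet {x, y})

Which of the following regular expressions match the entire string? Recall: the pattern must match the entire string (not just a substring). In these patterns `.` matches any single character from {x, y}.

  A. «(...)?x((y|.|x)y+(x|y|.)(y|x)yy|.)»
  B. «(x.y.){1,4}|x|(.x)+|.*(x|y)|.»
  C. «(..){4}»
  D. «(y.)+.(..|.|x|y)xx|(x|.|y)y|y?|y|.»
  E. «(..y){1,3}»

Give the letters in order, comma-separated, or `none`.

A → no match
B → match
C → no match
D → match
E → no match — must end with 'y'

B, D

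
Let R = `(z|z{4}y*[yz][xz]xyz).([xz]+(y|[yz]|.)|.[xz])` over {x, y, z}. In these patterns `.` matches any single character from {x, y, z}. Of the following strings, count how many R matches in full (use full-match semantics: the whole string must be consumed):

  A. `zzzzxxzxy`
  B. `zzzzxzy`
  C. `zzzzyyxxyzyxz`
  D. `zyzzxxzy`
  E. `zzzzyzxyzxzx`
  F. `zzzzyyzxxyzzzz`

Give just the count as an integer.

A → match
B → match
C → match
D → match
E → match
F → match
Total matched: 6

6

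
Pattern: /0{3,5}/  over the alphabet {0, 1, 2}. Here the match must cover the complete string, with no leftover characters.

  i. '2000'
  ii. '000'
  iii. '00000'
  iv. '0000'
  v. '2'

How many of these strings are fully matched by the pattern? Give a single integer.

3

i → no match — must start with '0'
ii → match
iii → match
iv → match
v → no match — must start with '0'
Total matched: 3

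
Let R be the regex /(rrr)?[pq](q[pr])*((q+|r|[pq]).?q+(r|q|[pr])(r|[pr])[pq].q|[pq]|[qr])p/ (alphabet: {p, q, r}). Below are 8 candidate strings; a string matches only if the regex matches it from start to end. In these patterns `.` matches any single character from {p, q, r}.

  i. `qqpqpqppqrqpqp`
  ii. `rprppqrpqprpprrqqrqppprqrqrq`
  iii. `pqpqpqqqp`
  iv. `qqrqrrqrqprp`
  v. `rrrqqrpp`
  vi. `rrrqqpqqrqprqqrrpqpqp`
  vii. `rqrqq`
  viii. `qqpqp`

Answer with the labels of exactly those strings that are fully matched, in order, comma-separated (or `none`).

i → no match
ii → no match — must end with `p`
iii → no match
iv → no match
v → match
vi → no match
vii → no match — must end with `p`
viii → match

v, viii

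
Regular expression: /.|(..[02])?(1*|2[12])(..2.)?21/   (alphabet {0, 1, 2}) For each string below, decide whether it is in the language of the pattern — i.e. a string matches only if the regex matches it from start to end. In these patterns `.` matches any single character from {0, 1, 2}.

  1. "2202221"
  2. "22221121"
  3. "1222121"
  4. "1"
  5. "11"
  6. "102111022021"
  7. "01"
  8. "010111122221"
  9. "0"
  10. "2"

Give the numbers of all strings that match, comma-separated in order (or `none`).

1 → match
2 → no match
3 → match
4 → match
5 → no match
6 → match
7 → no match
8 → match
9 → match
10 → match

1, 3, 4, 6, 8, 9, 10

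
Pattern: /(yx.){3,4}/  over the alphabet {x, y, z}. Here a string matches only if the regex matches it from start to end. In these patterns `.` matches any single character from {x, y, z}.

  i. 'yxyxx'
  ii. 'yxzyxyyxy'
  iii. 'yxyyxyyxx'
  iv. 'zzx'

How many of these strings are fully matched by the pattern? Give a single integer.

2

i. 'yxyxx' → no match
ii. 'yxzyxyyxy' → match
iii. 'yxyyxyyxx' → match
iv. 'zzx' → no match — must start with 'yx'
Total matched: 2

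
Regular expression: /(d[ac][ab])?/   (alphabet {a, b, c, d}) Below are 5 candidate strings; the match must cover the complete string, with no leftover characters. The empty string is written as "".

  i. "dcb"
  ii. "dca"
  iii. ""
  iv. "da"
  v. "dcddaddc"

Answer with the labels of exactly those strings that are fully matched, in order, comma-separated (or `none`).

i. "dcb" → match
ii. "dca" → match
iii. "" → match
iv. "da" → no match
v. "dcddaddc" → no match

i, ii, iii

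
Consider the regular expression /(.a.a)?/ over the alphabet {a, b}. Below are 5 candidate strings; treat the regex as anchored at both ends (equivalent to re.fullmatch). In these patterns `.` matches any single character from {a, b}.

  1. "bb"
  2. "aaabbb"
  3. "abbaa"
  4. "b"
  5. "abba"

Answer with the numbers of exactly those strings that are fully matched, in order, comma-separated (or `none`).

1. "bb" → no match
2. "aaabbb" → no match
3. "abbaa" → no match
4. "b" → no match
5. "abba" → no match

none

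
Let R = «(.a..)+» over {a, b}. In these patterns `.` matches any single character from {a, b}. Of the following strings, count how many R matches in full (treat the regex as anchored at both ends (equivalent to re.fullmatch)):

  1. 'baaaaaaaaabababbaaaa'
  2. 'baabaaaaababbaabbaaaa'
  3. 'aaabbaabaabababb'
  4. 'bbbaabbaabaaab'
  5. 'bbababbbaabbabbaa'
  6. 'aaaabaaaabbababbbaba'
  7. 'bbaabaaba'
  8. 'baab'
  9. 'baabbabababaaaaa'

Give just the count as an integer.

4

1 → match
2 → no match
3 → match
4 → no match
5 → no match
6 → no match
7 → no match
8 → match
9 → match
Total matched: 4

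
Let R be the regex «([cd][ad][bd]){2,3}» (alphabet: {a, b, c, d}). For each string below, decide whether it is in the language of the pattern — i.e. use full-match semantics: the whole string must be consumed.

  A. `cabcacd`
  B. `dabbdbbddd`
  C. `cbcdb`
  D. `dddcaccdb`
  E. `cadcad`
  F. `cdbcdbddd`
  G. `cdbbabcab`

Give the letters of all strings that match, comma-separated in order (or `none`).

E, F

A → no match
B → no match
C → no match
D → no match
E → match
F → match
G → no match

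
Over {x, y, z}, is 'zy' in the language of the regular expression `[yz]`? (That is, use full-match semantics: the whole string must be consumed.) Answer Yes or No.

No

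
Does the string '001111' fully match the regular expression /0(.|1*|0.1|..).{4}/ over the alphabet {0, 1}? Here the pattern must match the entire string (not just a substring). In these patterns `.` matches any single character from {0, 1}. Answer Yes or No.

Yes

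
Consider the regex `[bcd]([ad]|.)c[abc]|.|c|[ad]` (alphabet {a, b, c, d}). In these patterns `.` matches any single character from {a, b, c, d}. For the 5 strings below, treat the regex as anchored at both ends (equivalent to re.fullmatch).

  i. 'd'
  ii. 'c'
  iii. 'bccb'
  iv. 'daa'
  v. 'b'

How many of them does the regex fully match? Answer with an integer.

i → match
ii → match
iii → match
iv → no match
v → match
Total matched: 4

4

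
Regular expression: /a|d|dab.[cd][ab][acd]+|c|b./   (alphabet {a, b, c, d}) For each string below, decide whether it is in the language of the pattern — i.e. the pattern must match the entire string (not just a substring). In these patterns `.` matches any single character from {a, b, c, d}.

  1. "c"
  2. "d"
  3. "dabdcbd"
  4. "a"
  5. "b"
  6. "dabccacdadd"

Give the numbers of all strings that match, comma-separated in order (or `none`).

1, 2, 3, 4, 6

1 → match
2 → match
3 → match
4 → match
5 → no match
6 → match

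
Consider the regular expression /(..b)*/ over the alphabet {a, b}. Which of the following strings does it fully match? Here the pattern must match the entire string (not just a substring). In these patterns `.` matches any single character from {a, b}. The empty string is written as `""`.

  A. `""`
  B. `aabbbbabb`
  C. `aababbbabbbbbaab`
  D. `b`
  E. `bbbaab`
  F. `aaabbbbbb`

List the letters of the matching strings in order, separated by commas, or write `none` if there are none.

A → match
B → match
C → no match
D → no match
E → match
F → no match

A, B, E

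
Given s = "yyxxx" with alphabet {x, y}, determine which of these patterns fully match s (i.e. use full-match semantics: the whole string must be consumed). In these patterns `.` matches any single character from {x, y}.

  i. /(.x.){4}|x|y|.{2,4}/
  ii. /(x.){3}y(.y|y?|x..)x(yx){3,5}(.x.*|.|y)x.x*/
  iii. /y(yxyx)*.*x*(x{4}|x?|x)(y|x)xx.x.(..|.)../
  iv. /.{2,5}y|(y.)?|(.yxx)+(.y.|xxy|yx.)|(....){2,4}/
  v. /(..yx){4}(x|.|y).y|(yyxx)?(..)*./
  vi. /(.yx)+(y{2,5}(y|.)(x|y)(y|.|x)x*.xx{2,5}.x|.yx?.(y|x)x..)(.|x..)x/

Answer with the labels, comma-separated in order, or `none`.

v

i → no match
ii → no match — must start with "x"
iii → no match
iv → no match
v → match
vi → no match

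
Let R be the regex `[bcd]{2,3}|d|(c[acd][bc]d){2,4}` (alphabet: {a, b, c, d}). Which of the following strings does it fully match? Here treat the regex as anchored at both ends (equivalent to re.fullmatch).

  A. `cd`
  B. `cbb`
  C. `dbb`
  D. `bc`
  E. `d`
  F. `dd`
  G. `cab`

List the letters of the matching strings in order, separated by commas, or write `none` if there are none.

A → match
B → match
C → match
D → match
E → match
F → match
G → no match

A, B, C, D, E, F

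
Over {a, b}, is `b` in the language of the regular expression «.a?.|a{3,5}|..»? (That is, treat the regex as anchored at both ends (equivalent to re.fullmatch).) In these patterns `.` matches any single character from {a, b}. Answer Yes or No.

No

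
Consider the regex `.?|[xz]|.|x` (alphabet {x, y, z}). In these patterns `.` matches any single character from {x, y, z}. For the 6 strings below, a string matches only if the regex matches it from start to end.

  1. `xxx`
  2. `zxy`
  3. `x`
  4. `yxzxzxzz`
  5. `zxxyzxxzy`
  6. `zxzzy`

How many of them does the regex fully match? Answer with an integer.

1

1 → no match
2 → no match
3 → match
4 → no match
5 → no match
6 → no match
Total matched: 1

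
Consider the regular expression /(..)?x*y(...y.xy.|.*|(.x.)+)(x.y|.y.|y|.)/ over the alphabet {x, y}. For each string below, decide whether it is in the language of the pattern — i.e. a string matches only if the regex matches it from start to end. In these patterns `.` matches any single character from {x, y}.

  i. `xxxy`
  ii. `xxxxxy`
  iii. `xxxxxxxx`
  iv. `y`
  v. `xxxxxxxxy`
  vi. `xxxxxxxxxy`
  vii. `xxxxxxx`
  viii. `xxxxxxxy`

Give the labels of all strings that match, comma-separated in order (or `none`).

i → no match
ii → no match
iii → no match
iv → no match
v → no match
vi → no match
vii → no match
viii → no match

none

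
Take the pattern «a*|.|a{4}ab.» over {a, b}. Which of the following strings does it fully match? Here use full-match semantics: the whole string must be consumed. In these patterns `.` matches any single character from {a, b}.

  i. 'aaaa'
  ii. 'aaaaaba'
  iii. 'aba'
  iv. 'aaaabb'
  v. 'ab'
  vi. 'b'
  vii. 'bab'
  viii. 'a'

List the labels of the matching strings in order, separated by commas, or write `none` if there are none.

i. 'aaaa' → match
ii. 'aaaaaba' → match
iii. 'aba' → no match
iv. 'aaaabb' → no match
v. 'ab' → no match
vi. 'b' → match
vii. 'bab' → no match
viii. 'a' → match

i, ii, vi, viii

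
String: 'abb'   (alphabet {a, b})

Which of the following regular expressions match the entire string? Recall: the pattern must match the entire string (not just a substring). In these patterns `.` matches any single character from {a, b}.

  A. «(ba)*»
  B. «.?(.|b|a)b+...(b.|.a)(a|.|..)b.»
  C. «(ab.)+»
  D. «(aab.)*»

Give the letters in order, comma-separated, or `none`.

A → no match
B → no match
C → match
D → no match

C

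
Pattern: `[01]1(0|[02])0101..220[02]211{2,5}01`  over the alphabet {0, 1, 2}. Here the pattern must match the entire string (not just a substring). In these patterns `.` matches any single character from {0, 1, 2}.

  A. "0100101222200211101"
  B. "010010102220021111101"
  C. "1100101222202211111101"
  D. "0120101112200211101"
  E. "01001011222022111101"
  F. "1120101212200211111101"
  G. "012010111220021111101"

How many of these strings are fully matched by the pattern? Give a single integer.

A → match
B → match
C → match
D → match
E → match
F → match
G → match
Total matched: 7

7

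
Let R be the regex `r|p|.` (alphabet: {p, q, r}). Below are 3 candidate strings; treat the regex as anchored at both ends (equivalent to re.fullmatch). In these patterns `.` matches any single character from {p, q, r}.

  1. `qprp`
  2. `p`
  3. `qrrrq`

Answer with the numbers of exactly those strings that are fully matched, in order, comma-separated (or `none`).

1 → no match
2 → match
3 → no match

2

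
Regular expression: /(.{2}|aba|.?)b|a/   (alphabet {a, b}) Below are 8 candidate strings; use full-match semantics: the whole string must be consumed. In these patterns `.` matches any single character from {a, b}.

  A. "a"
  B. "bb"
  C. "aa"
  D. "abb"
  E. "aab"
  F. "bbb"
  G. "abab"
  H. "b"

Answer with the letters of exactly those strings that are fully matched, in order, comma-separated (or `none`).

A. "a" → match
B. "bb" → match
C. "aa" → no match
D. "abb" → match
E. "aab" → match
F. "bbb" → match
G. "abab" → match
H. "b" → match

A, B, D, E, F, G, H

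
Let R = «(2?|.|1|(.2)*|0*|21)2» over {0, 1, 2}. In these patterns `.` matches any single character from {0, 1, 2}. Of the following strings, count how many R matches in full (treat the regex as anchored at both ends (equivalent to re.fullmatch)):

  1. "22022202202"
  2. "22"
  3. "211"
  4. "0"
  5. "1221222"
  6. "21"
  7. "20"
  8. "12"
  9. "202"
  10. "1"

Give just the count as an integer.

1 → no match
2 → match
3 → no match — must end with "2"
4 → no match — must end with "2"
5 → no match
6 → no match — must end with "2"
7 → no match — must end with "2"
8 → match
9 → no match
10 → no match — must end with "2"
Total matched: 2

2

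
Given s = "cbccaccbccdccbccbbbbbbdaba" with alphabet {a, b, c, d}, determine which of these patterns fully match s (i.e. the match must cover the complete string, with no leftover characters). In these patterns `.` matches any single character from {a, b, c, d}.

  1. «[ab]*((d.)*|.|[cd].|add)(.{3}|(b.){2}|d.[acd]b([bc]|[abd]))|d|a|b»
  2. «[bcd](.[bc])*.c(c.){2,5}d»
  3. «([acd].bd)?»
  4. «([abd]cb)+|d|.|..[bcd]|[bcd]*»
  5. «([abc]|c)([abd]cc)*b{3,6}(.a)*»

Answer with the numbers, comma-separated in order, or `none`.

1 → no match
2 → no match — must end with "d"
3 → no match
4 → no match
5 → match

5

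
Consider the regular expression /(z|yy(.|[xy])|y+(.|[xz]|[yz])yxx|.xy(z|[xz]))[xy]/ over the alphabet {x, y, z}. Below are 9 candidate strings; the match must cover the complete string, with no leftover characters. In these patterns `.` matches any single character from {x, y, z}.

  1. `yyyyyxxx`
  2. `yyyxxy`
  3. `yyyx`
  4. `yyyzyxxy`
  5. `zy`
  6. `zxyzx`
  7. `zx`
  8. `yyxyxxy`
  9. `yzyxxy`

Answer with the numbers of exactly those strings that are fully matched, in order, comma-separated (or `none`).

1. `yyyyyxxx` → match
2. `yyyxxy` → match
3. `yyyx` → match
4. `yyyzyxxy` → match
5. `zy` → match
6. `zxyzx` → match
7. `zx` → match
8. `yyxyxxy` → match
9. `yzyxxy` → match

1, 2, 3, 4, 5, 6, 7, 8, 9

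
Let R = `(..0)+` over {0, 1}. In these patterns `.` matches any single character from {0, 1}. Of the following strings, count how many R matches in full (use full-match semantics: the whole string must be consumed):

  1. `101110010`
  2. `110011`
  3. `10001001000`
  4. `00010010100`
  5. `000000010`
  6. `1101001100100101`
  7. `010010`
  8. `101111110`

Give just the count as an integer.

1 → no match
2 → no match — must end with `0`
3 → no match
4 → no match
5 → match
6 → no match — must end with `0`
7 → match
8 → no match
Total matched: 2

2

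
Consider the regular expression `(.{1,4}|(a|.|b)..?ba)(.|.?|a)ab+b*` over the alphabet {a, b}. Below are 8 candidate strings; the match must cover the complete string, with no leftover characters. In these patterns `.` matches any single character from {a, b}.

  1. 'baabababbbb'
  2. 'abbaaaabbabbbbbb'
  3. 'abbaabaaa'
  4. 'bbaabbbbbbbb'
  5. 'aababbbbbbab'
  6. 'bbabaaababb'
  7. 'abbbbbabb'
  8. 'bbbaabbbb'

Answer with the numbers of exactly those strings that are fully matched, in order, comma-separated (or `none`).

1. 'baabababbbb' → match
2 → no match
3. 'abbaabaaa' → no match
4. 'bbaabbbbbbbb' → match
5. 'aababbbbbbab' → no match
6. 'bbabaaababb' → no match
7. 'abbbbbabb' → no match
8. 'bbbaabbbb' → match

1, 4, 8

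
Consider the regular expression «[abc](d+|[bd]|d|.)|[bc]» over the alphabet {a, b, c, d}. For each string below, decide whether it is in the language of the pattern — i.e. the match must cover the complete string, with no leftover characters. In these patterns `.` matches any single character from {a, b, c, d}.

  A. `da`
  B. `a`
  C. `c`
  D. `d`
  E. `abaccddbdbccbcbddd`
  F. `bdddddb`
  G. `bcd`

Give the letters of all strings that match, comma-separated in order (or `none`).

C

A → no match
B → no match
C → match
D → no match
E → no match
F → no match
G → no match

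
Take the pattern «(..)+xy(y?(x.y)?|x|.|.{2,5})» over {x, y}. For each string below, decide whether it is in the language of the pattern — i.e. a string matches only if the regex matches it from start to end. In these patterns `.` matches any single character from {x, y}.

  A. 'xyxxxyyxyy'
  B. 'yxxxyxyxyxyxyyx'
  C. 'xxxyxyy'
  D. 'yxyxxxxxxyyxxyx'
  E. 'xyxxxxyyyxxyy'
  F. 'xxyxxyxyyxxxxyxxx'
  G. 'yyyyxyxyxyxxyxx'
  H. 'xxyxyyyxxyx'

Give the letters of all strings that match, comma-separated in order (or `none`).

A, C, D, E, F, G, H

A → match
B → no match
C → match
D → match
E → match
F → match
G → match
H → match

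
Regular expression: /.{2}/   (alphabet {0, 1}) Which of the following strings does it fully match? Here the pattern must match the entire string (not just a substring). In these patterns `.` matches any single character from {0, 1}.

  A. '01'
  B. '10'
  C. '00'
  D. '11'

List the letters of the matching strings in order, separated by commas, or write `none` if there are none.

A. '01' → match
B. '10' → match
C. '00' → match
D. '11' → match

A, B, C, D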